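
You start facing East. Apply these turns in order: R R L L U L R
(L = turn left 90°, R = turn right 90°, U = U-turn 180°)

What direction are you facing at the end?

Start: East
  R (right (90° clockwise)) -> South
  R (right (90° clockwise)) -> West
  L (left (90° counter-clockwise)) -> South
  L (left (90° counter-clockwise)) -> East
  U (U-turn (180°)) -> West
  L (left (90° counter-clockwise)) -> South
  R (right (90° clockwise)) -> West
Final: West

Answer: Final heading: West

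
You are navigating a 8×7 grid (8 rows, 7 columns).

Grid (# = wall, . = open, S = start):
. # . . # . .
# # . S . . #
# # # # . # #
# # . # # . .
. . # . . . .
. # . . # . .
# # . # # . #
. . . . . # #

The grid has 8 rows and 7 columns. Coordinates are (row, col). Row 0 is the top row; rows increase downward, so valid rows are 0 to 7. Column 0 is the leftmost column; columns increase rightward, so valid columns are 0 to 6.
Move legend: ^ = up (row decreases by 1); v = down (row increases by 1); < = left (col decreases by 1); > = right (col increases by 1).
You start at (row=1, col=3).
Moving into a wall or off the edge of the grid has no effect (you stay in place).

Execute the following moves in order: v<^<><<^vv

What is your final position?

Start: (row=1, col=3)
  v (down): blocked, stay at (row=1, col=3)
  < (left): (row=1, col=3) -> (row=1, col=2)
  ^ (up): (row=1, col=2) -> (row=0, col=2)
  < (left): blocked, stay at (row=0, col=2)
  > (right): (row=0, col=2) -> (row=0, col=3)
  < (left): (row=0, col=3) -> (row=0, col=2)
  < (left): blocked, stay at (row=0, col=2)
  ^ (up): blocked, stay at (row=0, col=2)
  v (down): (row=0, col=2) -> (row=1, col=2)
  v (down): blocked, stay at (row=1, col=2)
Final: (row=1, col=2)

Answer: Final position: (row=1, col=2)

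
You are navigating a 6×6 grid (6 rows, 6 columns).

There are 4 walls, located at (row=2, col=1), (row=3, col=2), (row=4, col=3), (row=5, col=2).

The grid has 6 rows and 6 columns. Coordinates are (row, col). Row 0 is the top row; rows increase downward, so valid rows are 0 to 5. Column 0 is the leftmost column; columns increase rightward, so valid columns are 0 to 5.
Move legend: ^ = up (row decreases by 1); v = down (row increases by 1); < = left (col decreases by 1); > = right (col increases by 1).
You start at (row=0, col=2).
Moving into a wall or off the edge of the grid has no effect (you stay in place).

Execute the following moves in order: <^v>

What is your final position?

Start: (row=0, col=2)
  < (left): (row=0, col=2) -> (row=0, col=1)
  ^ (up): blocked, stay at (row=0, col=1)
  v (down): (row=0, col=1) -> (row=1, col=1)
  > (right): (row=1, col=1) -> (row=1, col=2)
Final: (row=1, col=2)

Answer: Final position: (row=1, col=2)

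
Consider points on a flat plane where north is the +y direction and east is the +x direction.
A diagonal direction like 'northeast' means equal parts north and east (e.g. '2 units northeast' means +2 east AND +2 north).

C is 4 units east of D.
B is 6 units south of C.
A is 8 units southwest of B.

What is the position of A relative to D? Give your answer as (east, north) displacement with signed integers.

Answer: A is at (east=-4, north=-14) relative to D.

Derivation:
Place D at the origin (east=0, north=0).
  C is 4 units east of D: delta (east=+4, north=+0); C at (east=4, north=0).
  B is 6 units south of C: delta (east=+0, north=-6); B at (east=4, north=-6).
  A is 8 units southwest of B: delta (east=-8, north=-8); A at (east=-4, north=-14).
Therefore A relative to D: (east=-4, north=-14).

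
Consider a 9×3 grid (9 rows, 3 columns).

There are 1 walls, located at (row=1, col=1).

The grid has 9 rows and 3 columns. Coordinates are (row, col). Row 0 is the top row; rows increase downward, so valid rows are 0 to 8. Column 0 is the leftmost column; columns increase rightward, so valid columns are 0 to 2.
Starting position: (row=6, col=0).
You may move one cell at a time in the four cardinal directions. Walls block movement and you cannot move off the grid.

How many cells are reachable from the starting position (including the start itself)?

Answer: Reachable cells: 26

Derivation:
BFS flood-fill from (row=6, col=0):
  Distance 0: (row=6, col=0)
  Distance 1: (row=5, col=0), (row=6, col=1), (row=7, col=0)
  Distance 2: (row=4, col=0), (row=5, col=1), (row=6, col=2), (row=7, col=1), (row=8, col=0)
  Distance 3: (row=3, col=0), (row=4, col=1), (row=5, col=2), (row=7, col=2), (row=8, col=1)
  Distance 4: (row=2, col=0), (row=3, col=1), (row=4, col=2), (row=8, col=2)
  Distance 5: (row=1, col=0), (row=2, col=1), (row=3, col=2)
  Distance 6: (row=0, col=0), (row=2, col=2)
  Distance 7: (row=0, col=1), (row=1, col=2)
  Distance 8: (row=0, col=2)
Total reachable: 26 (grid has 26 open cells total)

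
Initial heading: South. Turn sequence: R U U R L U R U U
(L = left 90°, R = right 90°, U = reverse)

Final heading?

Start: South
  R (right (90° clockwise)) -> West
  U (U-turn (180°)) -> East
  U (U-turn (180°)) -> West
  R (right (90° clockwise)) -> North
  L (left (90° counter-clockwise)) -> West
  U (U-turn (180°)) -> East
  R (right (90° clockwise)) -> South
  U (U-turn (180°)) -> North
  U (U-turn (180°)) -> South
Final: South

Answer: Final heading: South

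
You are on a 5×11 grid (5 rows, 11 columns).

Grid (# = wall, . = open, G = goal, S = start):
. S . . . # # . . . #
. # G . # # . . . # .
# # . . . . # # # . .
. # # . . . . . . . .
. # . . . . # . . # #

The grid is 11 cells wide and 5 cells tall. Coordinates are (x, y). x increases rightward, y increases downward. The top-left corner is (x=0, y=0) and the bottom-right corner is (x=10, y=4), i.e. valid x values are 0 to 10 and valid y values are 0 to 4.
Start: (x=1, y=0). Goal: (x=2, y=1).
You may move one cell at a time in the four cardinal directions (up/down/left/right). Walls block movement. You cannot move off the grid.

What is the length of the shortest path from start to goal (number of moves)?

Answer: Shortest path length: 2

Derivation:
BFS from (x=1, y=0) until reaching (x=2, y=1):
  Distance 0: (x=1, y=0)
  Distance 1: (x=0, y=0), (x=2, y=0)
  Distance 2: (x=3, y=0), (x=0, y=1), (x=2, y=1)  <- goal reached here
One shortest path (2 moves): (x=1, y=0) -> (x=2, y=0) -> (x=2, y=1)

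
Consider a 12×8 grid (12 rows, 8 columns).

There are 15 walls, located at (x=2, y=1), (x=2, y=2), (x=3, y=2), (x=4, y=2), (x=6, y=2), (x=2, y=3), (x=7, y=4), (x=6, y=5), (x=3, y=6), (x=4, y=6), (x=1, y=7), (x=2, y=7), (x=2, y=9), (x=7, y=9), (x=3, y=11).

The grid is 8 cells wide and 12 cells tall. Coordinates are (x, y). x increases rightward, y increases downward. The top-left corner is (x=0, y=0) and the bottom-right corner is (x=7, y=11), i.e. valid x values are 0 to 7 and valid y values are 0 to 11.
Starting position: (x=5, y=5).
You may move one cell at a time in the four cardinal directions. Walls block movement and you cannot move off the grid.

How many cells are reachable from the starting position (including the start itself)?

BFS flood-fill from (x=5, y=5):
  Distance 0: (x=5, y=5)
  Distance 1: (x=5, y=4), (x=4, y=5), (x=5, y=6)
  Distance 2: (x=5, y=3), (x=4, y=4), (x=6, y=4), (x=3, y=5), (x=6, y=6), (x=5, y=7)
  Distance 3: (x=5, y=2), (x=4, y=3), (x=6, y=3), (x=3, y=4), (x=2, y=5), (x=7, y=6), (x=4, y=7), (x=6, y=7), (x=5, y=8)
  Distance 4: (x=5, y=1), (x=3, y=3), (x=7, y=3), (x=2, y=4), (x=1, y=5), (x=7, y=5), (x=2, y=6), (x=3, y=7), (x=7, y=7), (x=4, y=8), (x=6, y=8), (x=5, y=9)
  Distance 5: (x=5, y=0), (x=4, y=1), (x=6, y=1), (x=7, y=2), (x=1, y=4), (x=0, y=5), (x=1, y=6), (x=3, y=8), (x=7, y=8), (x=4, y=9), (x=6, y=9), (x=5, y=10)
  Distance 6: (x=4, y=0), (x=6, y=0), (x=3, y=1), (x=7, y=1), (x=1, y=3), (x=0, y=4), (x=0, y=6), (x=2, y=8), (x=3, y=9), (x=4, y=10), (x=6, y=10), (x=5, y=11)
  Distance 7: (x=3, y=0), (x=7, y=0), (x=1, y=2), (x=0, y=3), (x=0, y=7), (x=1, y=8), (x=3, y=10), (x=7, y=10), (x=4, y=11), (x=6, y=11)
  Distance 8: (x=2, y=0), (x=1, y=1), (x=0, y=2), (x=0, y=8), (x=1, y=9), (x=2, y=10), (x=7, y=11)
  Distance 9: (x=1, y=0), (x=0, y=1), (x=0, y=9), (x=1, y=10), (x=2, y=11)
  Distance 10: (x=0, y=0), (x=0, y=10), (x=1, y=11)
  Distance 11: (x=0, y=11)
Total reachable: 81 (grid has 81 open cells total)

Answer: Reachable cells: 81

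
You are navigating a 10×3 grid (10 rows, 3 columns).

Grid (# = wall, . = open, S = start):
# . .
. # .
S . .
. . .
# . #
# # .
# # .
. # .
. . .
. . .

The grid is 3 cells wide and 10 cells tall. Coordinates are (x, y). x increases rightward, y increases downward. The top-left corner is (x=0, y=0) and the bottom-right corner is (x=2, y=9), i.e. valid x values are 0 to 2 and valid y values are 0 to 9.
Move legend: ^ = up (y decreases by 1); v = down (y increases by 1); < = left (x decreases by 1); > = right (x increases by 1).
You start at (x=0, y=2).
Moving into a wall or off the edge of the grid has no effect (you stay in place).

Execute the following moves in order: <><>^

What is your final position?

Answer: Final position: (x=1, y=2)

Derivation:
Start: (x=0, y=2)
  < (left): blocked, stay at (x=0, y=2)
  > (right): (x=0, y=2) -> (x=1, y=2)
  < (left): (x=1, y=2) -> (x=0, y=2)
  > (right): (x=0, y=2) -> (x=1, y=2)
  ^ (up): blocked, stay at (x=1, y=2)
Final: (x=1, y=2)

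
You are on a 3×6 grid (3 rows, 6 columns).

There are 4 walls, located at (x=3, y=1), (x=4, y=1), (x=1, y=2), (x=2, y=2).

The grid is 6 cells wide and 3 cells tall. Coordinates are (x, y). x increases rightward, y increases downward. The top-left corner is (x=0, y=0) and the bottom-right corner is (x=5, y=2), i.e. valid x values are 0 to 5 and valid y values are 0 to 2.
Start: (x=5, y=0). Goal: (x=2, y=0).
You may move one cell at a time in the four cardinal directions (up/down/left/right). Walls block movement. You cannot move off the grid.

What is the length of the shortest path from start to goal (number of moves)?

BFS from (x=5, y=0) until reaching (x=2, y=0):
  Distance 0: (x=5, y=0)
  Distance 1: (x=4, y=0), (x=5, y=1)
  Distance 2: (x=3, y=0), (x=5, y=2)
  Distance 3: (x=2, y=0), (x=4, y=2)  <- goal reached here
One shortest path (3 moves): (x=5, y=0) -> (x=4, y=0) -> (x=3, y=0) -> (x=2, y=0)

Answer: Shortest path length: 3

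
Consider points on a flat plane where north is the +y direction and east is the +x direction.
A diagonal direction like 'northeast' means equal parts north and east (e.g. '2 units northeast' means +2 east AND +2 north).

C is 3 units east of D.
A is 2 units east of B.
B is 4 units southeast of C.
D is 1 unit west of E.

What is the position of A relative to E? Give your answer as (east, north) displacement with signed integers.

Place E at the origin (east=0, north=0).
  D is 1 unit west of E: delta (east=-1, north=+0); D at (east=-1, north=0).
  C is 3 units east of D: delta (east=+3, north=+0); C at (east=2, north=0).
  B is 4 units southeast of C: delta (east=+4, north=-4); B at (east=6, north=-4).
  A is 2 units east of B: delta (east=+2, north=+0); A at (east=8, north=-4).
Therefore A relative to E: (east=8, north=-4).

Answer: A is at (east=8, north=-4) relative to E.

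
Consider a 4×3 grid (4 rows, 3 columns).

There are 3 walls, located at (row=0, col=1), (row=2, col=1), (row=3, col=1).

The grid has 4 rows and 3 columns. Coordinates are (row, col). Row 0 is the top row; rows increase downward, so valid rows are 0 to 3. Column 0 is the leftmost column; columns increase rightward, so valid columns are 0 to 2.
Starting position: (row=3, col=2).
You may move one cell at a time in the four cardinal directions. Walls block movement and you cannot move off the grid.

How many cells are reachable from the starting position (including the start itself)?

BFS flood-fill from (row=3, col=2):
  Distance 0: (row=3, col=2)
  Distance 1: (row=2, col=2)
  Distance 2: (row=1, col=2)
  Distance 3: (row=0, col=2), (row=1, col=1)
  Distance 4: (row=1, col=0)
  Distance 5: (row=0, col=0), (row=2, col=0)
  Distance 6: (row=3, col=0)
Total reachable: 9 (grid has 9 open cells total)

Answer: Reachable cells: 9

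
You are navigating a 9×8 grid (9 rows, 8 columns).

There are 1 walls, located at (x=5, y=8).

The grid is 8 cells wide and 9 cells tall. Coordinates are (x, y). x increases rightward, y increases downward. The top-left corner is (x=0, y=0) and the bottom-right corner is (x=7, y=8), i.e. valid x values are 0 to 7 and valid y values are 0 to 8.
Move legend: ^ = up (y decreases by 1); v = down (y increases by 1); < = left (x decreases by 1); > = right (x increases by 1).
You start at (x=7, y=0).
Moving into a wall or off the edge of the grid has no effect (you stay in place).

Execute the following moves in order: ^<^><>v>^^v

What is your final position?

Answer: Final position: (x=7, y=1)

Derivation:
Start: (x=7, y=0)
  ^ (up): blocked, stay at (x=7, y=0)
  < (left): (x=7, y=0) -> (x=6, y=0)
  ^ (up): blocked, stay at (x=6, y=0)
  > (right): (x=6, y=0) -> (x=7, y=0)
  < (left): (x=7, y=0) -> (x=6, y=0)
  > (right): (x=6, y=0) -> (x=7, y=0)
  v (down): (x=7, y=0) -> (x=7, y=1)
  > (right): blocked, stay at (x=7, y=1)
  ^ (up): (x=7, y=1) -> (x=7, y=0)
  ^ (up): blocked, stay at (x=7, y=0)
  v (down): (x=7, y=0) -> (x=7, y=1)
Final: (x=7, y=1)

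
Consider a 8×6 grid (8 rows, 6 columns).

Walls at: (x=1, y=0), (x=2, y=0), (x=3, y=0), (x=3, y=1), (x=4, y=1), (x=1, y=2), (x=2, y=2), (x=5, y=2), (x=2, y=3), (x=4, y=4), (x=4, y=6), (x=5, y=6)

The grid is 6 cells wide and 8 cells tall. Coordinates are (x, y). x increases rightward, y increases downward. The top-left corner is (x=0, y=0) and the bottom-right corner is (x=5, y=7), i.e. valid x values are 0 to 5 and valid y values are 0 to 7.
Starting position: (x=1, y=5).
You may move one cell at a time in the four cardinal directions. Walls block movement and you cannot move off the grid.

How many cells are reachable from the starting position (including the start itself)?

BFS flood-fill from (x=1, y=5):
  Distance 0: (x=1, y=5)
  Distance 1: (x=1, y=4), (x=0, y=5), (x=2, y=5), (x=1, y=6)
  Distance 2: (x=1, y=3), (x=0, y=4), (x=2, y=4), (x=3, y=5), (x=0, y=6), (x=2, y=6), (x=1, y=7)
  Distance 3: (x=0, y=3), (x=3, y=4), (x=4, y=5), (x=3, y=6), (x=0, y=7), (x=2, y=7)
  Distance 4: (x=0, y=2), (x=3, y=3), (x=5, y=5), (x=3, y=7)
  Distance 5: (x=0, y=1), (x=3, y=2), (x=4, y=3), (x=5, y=4), (x=4, y=7)
  Distance 6: (x=0, y=0), (x=1, y=1), (x=4, y=2), (x=5, y=3), (x=5, y=7)
  Distance 7: (x=2, y=1)
Total reachable: 33 (grid has 36 open cells total)

Answer: Reachable cells: 33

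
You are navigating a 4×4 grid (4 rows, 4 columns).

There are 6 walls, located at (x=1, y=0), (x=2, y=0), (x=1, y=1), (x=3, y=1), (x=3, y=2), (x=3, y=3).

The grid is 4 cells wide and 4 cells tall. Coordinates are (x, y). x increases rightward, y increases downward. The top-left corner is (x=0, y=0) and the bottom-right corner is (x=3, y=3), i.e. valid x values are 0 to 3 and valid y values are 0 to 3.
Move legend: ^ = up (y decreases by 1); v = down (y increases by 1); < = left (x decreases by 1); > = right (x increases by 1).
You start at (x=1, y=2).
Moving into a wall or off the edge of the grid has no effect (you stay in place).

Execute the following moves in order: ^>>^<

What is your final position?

Answer: Final position: (x=2, y=1)

Derivation:
Start: (x=1, y=2)
  ^ (up): blocked, stay at (x=1, y=2)
  > (right): (x=1, y=2) -> (x=2, y=2)
  > (right): blocked, stay at (x=2, y=2)
  ^ (up): (x=2, y=2) -> (x=2, y=1)
  < (left): blocked, stay at (x=2, y=1)
Final: (x=2, y=1)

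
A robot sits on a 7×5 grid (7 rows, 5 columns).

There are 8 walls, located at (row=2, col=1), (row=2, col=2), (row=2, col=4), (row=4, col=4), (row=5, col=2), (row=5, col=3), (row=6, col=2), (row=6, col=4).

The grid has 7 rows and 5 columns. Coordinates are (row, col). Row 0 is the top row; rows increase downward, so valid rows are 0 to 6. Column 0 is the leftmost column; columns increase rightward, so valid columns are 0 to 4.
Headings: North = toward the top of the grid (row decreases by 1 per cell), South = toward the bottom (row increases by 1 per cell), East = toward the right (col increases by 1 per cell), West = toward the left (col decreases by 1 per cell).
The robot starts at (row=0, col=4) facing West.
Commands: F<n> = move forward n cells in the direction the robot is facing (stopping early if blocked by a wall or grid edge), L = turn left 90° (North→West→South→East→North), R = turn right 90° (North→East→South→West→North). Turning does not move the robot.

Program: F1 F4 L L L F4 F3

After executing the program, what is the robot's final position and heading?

Answer: Final position: (row=0, col=0), facing North

Derivation:
Start: (row=0, col=4), facing West
  F1: move forward 1, now at (row=0, col=3)
  F4: move forward 3/4 (blocked), now at (row=0, col=0)
  L: turn left, now facing South
  L: turn left, now facing East
  L: turn left, now facing North
  F4: move forward 0/4 (blocked), now at (row=0, col=0)
  F3: move forward 0/3 (blocked), now at (row=0, col=0)
Final: (row=0, col=0), facing North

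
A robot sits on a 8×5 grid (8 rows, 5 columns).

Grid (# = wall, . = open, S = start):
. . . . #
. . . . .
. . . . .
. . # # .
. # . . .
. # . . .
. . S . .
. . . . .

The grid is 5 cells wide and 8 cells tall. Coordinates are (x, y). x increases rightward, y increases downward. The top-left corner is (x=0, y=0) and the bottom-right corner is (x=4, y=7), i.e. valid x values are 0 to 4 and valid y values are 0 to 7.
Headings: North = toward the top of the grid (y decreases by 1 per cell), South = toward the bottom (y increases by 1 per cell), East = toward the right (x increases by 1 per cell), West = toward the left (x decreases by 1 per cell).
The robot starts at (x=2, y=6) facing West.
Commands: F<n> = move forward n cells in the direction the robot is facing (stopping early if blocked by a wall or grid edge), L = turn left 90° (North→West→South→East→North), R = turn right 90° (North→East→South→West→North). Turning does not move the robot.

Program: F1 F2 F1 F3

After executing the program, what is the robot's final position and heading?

Answer: Final position: (x=0, y=6), facing West

Derivation:
Start: (x=2, y=6), facing West
  F1: move forward 1, now at (x=1, y=6)
  F2: move forward 1/2 (blocked), now at (x=0, y=6)
  F1: move forward 0/1 (blocked), now at (x=0, y=6)
  F3: move forward 0/3 (blocked), now at (x=0, y=6)
Final: (x=0, y=6), facing West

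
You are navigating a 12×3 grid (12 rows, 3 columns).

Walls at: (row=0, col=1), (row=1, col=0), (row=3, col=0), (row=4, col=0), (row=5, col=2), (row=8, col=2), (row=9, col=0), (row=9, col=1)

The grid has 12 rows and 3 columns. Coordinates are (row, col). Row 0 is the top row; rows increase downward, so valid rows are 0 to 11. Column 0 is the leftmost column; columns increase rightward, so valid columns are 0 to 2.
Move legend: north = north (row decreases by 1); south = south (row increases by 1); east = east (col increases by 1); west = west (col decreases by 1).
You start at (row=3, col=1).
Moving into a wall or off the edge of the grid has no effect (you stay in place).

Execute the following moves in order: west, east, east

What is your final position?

Answer: Final position: (row=3, col=2)

Derivation:
Start: (row=3, col=1)
  west (west): blocked, stay at (row=3, col=1)
  east (east): (row=3, col=1) -> (row=3, col=2)
  east (east): blocked, stay at (row=3, col=2)
Final: (row=3, col=2)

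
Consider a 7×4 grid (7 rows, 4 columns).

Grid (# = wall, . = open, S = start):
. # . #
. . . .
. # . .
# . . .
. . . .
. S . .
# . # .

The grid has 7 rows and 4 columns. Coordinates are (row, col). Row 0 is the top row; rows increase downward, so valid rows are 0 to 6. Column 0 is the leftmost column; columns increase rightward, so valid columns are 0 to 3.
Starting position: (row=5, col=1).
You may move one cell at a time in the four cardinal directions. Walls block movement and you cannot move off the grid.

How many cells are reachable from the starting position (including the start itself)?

BFS flood-fill from (row=5, col=1):
  Distance 0: (row=5, col=1)
  Distance 1: (row=4, col=1), (row=5, col=0), (row=5, col=2), (row=6, col=1)
  Distance 2: (row=3, col=1), (row=4, col=0), (row=4, col=2), (row=5, col=3)
  Distance 3: (row=3, col=2), (row=4, col=3), (row=6, col=3)
  Distance 4: (row=2, col=2), (row=3, col=3)
  Distance 5: (row=1, col=2), (row=2, col=3)
  Distance 6: (row=0, col=2), (row=1, col=1), (row=1, col=3)
  Distance 7: (row=1, col=0)
  Distance 8: (row=0, col=0), (row=2, col=0)
Total reachable: 22 (grid has 22 open cells total)

Answer: Reachable cells: 22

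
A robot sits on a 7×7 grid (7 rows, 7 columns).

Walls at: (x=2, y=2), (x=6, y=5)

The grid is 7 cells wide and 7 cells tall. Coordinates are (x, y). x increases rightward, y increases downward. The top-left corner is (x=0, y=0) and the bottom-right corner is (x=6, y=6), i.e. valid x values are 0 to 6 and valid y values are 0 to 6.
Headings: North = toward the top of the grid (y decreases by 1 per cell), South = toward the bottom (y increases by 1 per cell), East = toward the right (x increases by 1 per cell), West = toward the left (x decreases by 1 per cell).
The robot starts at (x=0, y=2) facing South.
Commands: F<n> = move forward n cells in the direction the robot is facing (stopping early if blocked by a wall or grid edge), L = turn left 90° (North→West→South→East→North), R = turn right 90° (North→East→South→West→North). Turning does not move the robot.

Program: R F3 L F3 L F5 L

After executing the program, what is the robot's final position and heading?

Start: (x=0, y=2), facing South
  R: turn right, now facing West
  F3: move forward 0/3 (blocked), now at (x=0, y=2)
  L: turn left, now facing South
  F3: move forward 3, now at (x=0, y=5)
  L: turn left, now facing East
  F5: move forward 5, now at (x=5, y=5)
  L: turn left, now facing North
Final: (x=5, y=5), facing North

Answer: Final position: (x=5, y=5), facing North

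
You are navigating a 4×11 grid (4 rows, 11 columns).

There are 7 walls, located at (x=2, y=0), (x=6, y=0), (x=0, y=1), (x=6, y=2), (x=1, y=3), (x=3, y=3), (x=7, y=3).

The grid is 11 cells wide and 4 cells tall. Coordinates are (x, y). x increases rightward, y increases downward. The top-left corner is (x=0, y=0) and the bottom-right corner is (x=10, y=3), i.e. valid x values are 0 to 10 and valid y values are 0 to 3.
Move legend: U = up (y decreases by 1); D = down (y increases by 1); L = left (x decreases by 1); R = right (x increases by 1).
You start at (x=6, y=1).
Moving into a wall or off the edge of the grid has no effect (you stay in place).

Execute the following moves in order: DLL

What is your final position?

Start: (x=6, y=1)
  D (down): blocked, stay at (x=6, y=1)
  L (left): (x=6, y=1) -> (x=5, y=1)
  L (left): (x=5, y=1) -> (x=4, y=1)
Final: (x=4, y=1)

Answer: Final position: (x=4, y=1)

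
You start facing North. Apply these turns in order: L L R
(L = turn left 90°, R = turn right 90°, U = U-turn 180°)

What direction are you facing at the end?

Start: North
  L (left (90° counter-clockwise)) -> West
  L (left (90° counter-clockwise)) -> South
  R (right (90° clockwise)) -> West
Final: West

Answer: Final heading: West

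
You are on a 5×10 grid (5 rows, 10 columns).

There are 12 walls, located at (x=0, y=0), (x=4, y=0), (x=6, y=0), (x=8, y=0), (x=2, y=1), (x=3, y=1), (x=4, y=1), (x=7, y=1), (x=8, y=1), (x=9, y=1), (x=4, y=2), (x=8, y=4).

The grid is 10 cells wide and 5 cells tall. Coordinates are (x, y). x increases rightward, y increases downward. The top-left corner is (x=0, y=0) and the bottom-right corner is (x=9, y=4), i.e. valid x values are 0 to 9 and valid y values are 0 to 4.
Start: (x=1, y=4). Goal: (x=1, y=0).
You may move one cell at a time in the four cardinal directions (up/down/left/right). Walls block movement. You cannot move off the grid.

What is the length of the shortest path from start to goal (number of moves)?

Answer: Shortest path length: 4

Derivation:
BFS from (x=1, y=4) until reaching (x=1, y=0):
  Distance 0: (x=1, y=4)
  Distance 1: (x=1, y=3), (x=0, y=4), (x=2, y=4)
  Distance 2: (x=1, y=2), (x=0, y=3), (x=2, y=3), (x=3, y=4)
  Distance 3: (x=1, y=1), (x=0, y=2), (x=2, y=2), (x=3, y=3), (x=4, y=4)
  Distance 4: (x=1, y=0), (x=0, y=1), (x=3, y=2), (x=4, y=3), (x=5, y=4)  <- goal reached here
One shortest path (4 moves): (x=1, y=4) -> (x=1, y=3) -> (x=1, y=2) -> (x=1, y=1) -> (x=1, y=0)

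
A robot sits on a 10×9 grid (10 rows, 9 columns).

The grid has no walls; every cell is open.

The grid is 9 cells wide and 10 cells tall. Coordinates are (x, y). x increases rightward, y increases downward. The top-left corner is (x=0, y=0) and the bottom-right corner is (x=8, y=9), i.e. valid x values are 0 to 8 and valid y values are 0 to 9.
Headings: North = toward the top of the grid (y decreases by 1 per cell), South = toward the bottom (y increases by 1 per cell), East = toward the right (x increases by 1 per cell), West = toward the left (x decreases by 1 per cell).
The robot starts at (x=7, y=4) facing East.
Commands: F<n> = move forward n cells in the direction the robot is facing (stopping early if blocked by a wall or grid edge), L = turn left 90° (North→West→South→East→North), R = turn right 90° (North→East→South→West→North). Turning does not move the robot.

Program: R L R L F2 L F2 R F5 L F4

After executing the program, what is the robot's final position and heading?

Answer: Final position: (x=8, y=0), facing North

Derivation:
Start: (x=7, y=4), facing East
  R: turn right, now facing South
  L: turn left, now facing East
  R: turn right, now facing South
  L: turn left, now facing East
  F2: move forward 1/2 (blocked), now at (x=8, y=4)
  L: turn left, now facing North
  F2: move forward 2, now at (x=8, y=2)
  R: turn right, now facing East
  F5: move forward 0/5 (blocked), now at (x=8, y=2)
  L: turn left, now facing North
  F4: move forward 2/4 (blocked), now at (x=8, y=0)
Final: (x=8, y=0), facing North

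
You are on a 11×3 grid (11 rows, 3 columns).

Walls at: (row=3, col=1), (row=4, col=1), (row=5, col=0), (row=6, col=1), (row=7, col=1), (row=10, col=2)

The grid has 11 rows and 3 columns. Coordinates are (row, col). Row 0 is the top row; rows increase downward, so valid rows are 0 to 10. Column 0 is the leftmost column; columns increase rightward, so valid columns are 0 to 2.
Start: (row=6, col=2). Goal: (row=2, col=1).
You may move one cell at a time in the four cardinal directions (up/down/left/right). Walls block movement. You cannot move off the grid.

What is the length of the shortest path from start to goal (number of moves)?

Answer: Shortest path length: 5

Derivation:
BFS from (row=6, col=2) until reaching (row=2, col=1):
  Distance 0: (row=6, col=2)
  Distance 1: (row=5, col=2), (row=7, col=2)
  Distance 2: (row=4, col=2), (row=5, col=1), (row=8, col=2)
  Distance 3: (row=3, col=2), (row=8, col=1), (row=9, col=2)
  Distance 4: (row=2, col=2), (row=8, col=0), (row=9, col=1)
  Distance 5: (row=1, col=2), (row=2, col=1), (row=7, col=0), (row=9, col=0), (row=10, col=1)  <- goal reached here
One shortest path (5 moves): (row=6, col=2) -> (row=5, col=2) -> (row=4, col=2) -> (row=3, col=2) -> (row=2, col=2) -> (row=2, col=1)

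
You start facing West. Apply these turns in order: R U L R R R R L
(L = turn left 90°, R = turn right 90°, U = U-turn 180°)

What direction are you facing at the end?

Start: West
  R (right (90° clockwise)) -> North
  U (U-turn (180°)) -> South
  L (left (90° counter-clockwise)) -> East
  R (right (90° clockwise)) -> South
  R (right (90° clockwise)) -> West
  R (right (90° clockwise)) -> North
  R (right (90° clockwise)) -> East
  L (left (90° counter-clockwise)) -> North
Final: North

Answer: Final heading: North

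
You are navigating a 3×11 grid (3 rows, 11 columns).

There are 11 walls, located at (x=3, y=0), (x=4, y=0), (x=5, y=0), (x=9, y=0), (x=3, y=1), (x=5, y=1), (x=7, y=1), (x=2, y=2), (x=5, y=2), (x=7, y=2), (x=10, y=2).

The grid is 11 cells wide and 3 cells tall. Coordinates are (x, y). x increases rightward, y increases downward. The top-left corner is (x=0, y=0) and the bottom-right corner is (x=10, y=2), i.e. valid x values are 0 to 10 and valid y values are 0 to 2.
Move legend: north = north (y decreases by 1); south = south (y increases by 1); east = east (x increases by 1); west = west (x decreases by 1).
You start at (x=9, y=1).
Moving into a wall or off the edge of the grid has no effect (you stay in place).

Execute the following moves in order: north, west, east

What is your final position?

Answer: Final position: (x=9, y=1)

Derivation:
Start: (x=9, y=1)
  north (north): blocked, stay at (x=9, y=1)
  west (west): (x=9, y=1) -> (x=8, y=1)
  east (east): (x=8, y=1) -> (x=9, y=1)
Final: (x=9, y=1)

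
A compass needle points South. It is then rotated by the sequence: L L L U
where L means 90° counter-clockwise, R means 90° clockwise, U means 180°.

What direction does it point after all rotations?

Start: South
  L (left (90° counter-clockwise)) -> East
  L (left (90° counter-clockwise)) -> North
  L (left (90° counter-clockwise)) -> West
  U (U-turn (180°)) -> East
Final: East

Answer: Final heading: East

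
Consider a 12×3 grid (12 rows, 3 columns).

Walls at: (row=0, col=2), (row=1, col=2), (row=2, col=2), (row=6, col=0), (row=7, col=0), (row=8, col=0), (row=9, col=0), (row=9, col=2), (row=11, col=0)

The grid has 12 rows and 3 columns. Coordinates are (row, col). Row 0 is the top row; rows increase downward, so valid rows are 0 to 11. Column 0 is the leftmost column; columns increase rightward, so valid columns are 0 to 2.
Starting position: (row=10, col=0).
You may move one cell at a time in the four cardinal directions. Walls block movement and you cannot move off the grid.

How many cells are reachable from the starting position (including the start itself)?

BFS flood-fill from (row=10, col=0):
  Distance 0: (row=10, col=0)
  Distance 1: (row=10, col=1)
  Distance 2: (row=9, col=1), (row=10, col=2), (row=11, col=1)
  Distance 3: (row=8, col=1), (row=11, col=2)
  Distance 4: (row=7, col=1), (row=8, col=2)
  Distance 5: (row=6, col=1), (row=7, col=2)
  Distance 6: (row=5, col=1), (row=6, col=2)
  Distance 7: (row=4, col=1), (row=5, col=0), (row=5, col=2)
  Distance 8: (row=3, col=1), (row=4, col=0), (row=4, col=2)
  Distance 9: (row=2, col=1), (row=3, col=0), (row=3, col=2)
  Distance 10: (row=1, col=1), (row=2, col=0)
  Distance 11: (row=0, col=1), (row=1, col=0)
  Distance 12: (row=0, col=0)
Total reachable: 27 (grid has 27 open cells total)

Answer: Reachable cells: 27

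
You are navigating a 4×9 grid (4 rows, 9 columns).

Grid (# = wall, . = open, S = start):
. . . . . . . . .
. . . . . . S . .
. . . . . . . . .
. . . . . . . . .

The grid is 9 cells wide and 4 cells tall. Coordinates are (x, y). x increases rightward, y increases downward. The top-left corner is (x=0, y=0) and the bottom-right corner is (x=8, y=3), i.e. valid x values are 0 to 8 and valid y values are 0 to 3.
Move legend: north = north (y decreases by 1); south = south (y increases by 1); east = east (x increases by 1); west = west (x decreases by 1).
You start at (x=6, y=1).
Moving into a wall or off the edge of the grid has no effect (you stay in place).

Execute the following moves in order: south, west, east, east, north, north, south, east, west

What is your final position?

Answer: Final position: (x=7, y=1)

Derivation:
Start: (x=6, y=1)
  south (south): (x=6, y=1) -> (x=6, y=2)
  west (west): (x=6, y=2) -> (x=5, y=2)
  east (east): (x=5, y=2) -> (x=6, y=2)
  east (east): (x=6, y=2) -> (x=7, y=2)
  north (north): (x=7, y=2) -> (x=7, y=1)
  north (north): (x=7, y=1) -> (x=7, y=0)
  south (south): (x=7, y=0) -> (x=7, y=1)
  east (east): (x=7, y=1) -> (x=8, y=1)
  west (west): (x=8, y=1) -> (x=7, y=1)
Final: (x=7, y=1)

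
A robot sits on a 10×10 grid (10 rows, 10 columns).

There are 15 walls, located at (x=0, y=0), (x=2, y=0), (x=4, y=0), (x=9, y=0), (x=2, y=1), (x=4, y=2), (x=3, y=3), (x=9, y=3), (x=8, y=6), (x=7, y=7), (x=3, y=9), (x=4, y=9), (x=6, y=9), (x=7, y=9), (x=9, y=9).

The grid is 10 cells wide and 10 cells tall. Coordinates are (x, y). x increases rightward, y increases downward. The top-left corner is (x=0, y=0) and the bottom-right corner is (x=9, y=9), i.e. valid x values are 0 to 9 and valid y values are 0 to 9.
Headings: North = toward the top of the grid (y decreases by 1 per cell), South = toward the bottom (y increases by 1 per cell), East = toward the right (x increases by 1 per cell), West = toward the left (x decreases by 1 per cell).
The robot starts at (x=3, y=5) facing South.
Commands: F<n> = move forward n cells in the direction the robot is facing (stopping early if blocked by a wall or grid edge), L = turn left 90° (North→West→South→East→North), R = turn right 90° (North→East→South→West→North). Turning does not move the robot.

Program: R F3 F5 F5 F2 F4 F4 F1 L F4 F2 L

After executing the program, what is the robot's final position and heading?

Answer: Final position: (x=0, y=9), facing East

Derivation:
Start: (x=3, y=5), facing South
  R: turn right, now facing West
  F3: move forward 3, now at (x=0, y=5)
  F5: move forward 0/5 (blocked), now at (x=0, y=5)
  F5: move forward 0/5 (blocked), now at (x=0, y=5)
  F2: move forward 0/2 (blocked), now at (x=0, y=5)
  F4: move forward 0/4 (blocked), now at (x=0, y=5)
  F4: move forward 0/4 (blocked), now at (x=0, y=5)
  F1: move forward 0/1 (blocked), now at (x=0, y=5)
  L: turn left, now facing South
  F4: move forward 4, now at (x=0, y=9)
  F2: move forward 0/2 (blocked), now at (x=0, y=9)
  L: turn left, now facing East
Final: (x=0, y=9), facing East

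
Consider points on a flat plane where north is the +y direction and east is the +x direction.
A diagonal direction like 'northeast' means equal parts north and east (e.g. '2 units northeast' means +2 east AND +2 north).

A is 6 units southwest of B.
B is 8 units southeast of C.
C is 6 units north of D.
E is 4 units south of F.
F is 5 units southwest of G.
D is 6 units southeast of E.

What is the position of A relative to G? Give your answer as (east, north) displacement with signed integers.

Answer: A is at (east=3, north=-23) relative to G.

Derivation:
Place G at the origin (east=0, north=0).
  F is 5 units southwest of G: delta (east=-5, north=-5); F at (east=-5, north=-5).
  E is 4 units south of F: delta (east=+0, north=-4); E at (east=-5, north=-9).
  D is 6 units southeast of E: delta (east=+6, north=-6); D at (east=1, north=-15).
  C is 6 units north of D: delta (east=+0, north=+6); C at (east=1, north=-9).
  B is 8 units southeast of C: delta (east=+8, north=-8); B at (east=9, north=-17).
  A is 6 units southwest of B: delta (east=-6, north=-6); A at (east=3, north=-23).
Therefore A relative to G: (east=3, north=-23).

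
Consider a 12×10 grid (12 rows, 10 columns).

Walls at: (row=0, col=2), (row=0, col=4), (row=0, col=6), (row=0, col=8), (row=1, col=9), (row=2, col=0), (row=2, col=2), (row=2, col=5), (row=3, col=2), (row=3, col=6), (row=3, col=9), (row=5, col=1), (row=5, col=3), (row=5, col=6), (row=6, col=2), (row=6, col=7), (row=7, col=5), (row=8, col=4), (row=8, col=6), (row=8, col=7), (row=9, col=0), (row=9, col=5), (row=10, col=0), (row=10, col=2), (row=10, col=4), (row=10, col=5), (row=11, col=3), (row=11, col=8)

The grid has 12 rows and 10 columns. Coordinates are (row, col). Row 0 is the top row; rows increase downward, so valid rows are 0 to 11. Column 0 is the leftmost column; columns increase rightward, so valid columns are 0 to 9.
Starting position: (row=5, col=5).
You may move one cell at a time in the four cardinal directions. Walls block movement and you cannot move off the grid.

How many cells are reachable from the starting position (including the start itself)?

Answer: Reachable cells: 90

Derivation:
BFS flood-fill from (row=5, col=5):
  Distance 0: (row=5, col=5)
  Distance 1: (row=4, col=5), (row=5, col=4), (row=6, col=5)
  Distance 2: (row=3, col=5), (row=4, col=4), (row=4, col=6), (row=6, col=4), (row=6, col=6)
  Distance 3: (row=3, col=4), (row=4, col=3), (row=4, col=7), (row=6, col=3), (row=7, col=4), (row=7, col=6)
  Distance 4: (row=2, col=4), (row=3, col=3), (row=3, col=7), (row=4, col=2), (row=4, col=8), (row=5, col=7), (row=7, col=3), (row=7, col=7)
  Distance 5: (row=1, col=4), (row=2, col=3), (row=2, col=7), (row=3, col=8), (row=4, col=1), (row=4, col=9), (row=5, col=2), (row=5, col=8), (row=7, col=2), (row=7, col=8), (row=8, col=3)
  Distance 6: (row=1, col=3), (row=1, col=5), (row=1, col=7), (row=2, col=6), (row=2, col=8), (row=3, col=1), (row=4, col=0), (row=5, col=9), (row=6, col=8), (row=7, col=1), (row=7, col=9), (row=8, col=2), (row=8, col=8), (row=9, col=3)
  Distance 7: (row=0, col=3), (row=0, col=5), (row=0, col=7), (row=1, col=2), (row=1, col=6), (row=1, col=8), (row=2, col=1), (row=2, col=9), (row=3, col=0), (row=5, col=0), (row=6, col=1), (row=6, col=9), (row=7, col=0), (row=8, col=1), (row=8, col=9), (row=9, col=2), (row=9, col=4), (row=9, col=8), (row=10, col=3)
  Distance 8: (row=1, col=1), (row=6, col=0), (row=8, col=0), (row=9, col=1), (row=9, col=7), (row=9, col=9), (row=10, col=8)
  Distance 9: (row=0, col=1), (row=1, col=0), (row=9, col=6), (row=10, col=1), (row=10, col=7), (row=10, col=9)
  Distance 10: (row=0, col=0), (row=10, col=6), (row=11, col=1), (row=11, col=7), (row=11, col=9)
  Distance 11: (row=11, col=0), (row=11, col=2), (row=11, col=6)
  Distance 12: (row=11, col=5)
  Distance 13: (row=11, col=4)
Total reachable: 90 (grid has 92 open cells total)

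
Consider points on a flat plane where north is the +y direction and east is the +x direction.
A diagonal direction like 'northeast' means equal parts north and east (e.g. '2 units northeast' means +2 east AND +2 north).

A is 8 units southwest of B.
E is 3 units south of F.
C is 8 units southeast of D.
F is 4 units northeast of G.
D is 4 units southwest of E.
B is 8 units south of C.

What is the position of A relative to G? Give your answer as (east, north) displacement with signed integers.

Place G at the origin (east=0, north=0).
  F is 4 units northeast of G: delta (east=+4, north=+4); F at (east=4, north=4).
  E is 3 units south of F: delta (east=+0, north=-3); E at (east=4, north=1).
  D is 4 units southwest of E: delta (east=-4, north=-4); D at (east=0, north=-3).
  C is 8 units southeast of D: delta (east=+8, north=-8); C at (east=8, north=-11).
  B is 8 units south of C: delta (east=+0, north=-8); B at (east=8, north=-19).
  A is 8 units southwest of B: delta (east=-8, north=-8); A at (east=0, north=-27).
Therefore A relative to G: (east=0, north=-27).

Answer: A is at (east=0, north=-27) relative to G.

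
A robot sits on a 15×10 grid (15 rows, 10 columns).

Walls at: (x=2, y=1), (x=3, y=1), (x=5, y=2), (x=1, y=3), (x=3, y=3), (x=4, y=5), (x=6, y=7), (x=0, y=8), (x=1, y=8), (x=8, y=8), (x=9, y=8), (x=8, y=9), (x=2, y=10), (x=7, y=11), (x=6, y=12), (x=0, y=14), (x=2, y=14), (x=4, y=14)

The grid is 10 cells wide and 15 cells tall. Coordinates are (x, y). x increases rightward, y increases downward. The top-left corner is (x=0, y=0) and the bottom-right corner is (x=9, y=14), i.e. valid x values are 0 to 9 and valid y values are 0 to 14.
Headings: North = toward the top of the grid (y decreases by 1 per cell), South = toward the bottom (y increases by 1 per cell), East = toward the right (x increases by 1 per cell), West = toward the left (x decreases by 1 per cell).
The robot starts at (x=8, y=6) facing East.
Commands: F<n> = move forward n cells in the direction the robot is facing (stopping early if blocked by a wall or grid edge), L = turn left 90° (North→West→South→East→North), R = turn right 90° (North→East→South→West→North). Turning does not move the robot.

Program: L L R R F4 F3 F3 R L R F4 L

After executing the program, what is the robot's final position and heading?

Answer: Final position: (x=9, y=7), facing East

Derivation:
Start: (x=8, y=6), facing East
  L: turn left, now facing North
  L: turn left, now facing West
  R: turn right, now facing North
  R: turn right, now facing East
  F4: move forward 1/4 (blocked), now at (x=9, y=6)
  F3: move forward 0/3 (blocked), now at (x=9, y=6)
  F3: move forward 0/3 (blocked), now at (x=9, y=6)
  R: turn right, now facing South
  L: turn left, now facing East
  R: turn right, now facing South
  F4: move forward 1/4 (blocked), now at (x=9, y=7)
  L: turn left, now facing East
Final: (x=9, y=7), facing East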